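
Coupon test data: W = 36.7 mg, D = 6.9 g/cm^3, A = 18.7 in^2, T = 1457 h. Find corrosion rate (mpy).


Apply the mpy weight-loss relation: CR = 534 * W / (D * A * T)
Numerator: 534 * 36.7 = 19597.8
Denominator: 6.9 * 18.7 * 1457 = 187996.71
CR = 19597.8 / 187996.71 = 0.10425 mpy

0.10425 mpy


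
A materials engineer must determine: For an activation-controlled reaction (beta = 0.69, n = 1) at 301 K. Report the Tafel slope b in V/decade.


Apply the Tafel slope relation: b = 2.303*R*T/(beta*n*F)
Numerator: 2.303 * 8.314 * 301 = 5763.29
Denominator: 0.69 * 1 * 96485 = 66574.65
b = 5763.29 / 66574.65 = 0.087 V/decade

0.087 V/decade


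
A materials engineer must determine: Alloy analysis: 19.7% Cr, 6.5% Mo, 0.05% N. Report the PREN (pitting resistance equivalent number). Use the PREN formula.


Apply the PREN formula: PREN = Cr + 3.3*Mo + 16*N
PREN = 19.7 + 3.3*6.5 + 16*0.05
PREN = 19.7 + 21.45 + 0.8 = 41.95

41.95


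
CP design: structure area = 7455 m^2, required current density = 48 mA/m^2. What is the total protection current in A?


I = area * current density, then convert mA → A (÷1000)
I = 7455 * 48 / 1000 = 357.84 A

357.84 A


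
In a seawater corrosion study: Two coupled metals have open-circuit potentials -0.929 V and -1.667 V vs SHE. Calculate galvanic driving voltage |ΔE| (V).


Driving voltage is the absolute potential difference.
|ΔE| = |-0.929 − (-1.667)| = 0.738 V

0.738 V


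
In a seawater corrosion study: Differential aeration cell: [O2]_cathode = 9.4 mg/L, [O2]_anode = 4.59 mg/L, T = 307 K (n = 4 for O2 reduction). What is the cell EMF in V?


Apply the Nernst concentration-cell relation: E = (RT/nF)*ln(C_cathode/C_anode)
RT/nF = 8.314*307/(4*96485) = 0.00661346 V
ln(9.4/4.59) = 0.71683
E = 0.00661346 * 0.71683 = 0.00474 V

0.00474 V


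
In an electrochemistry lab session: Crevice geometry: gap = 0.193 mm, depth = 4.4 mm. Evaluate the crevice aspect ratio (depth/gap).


Aspect ratio = depth / gap
Ratio = 4.4 / 0.193 = 22.8

22.8


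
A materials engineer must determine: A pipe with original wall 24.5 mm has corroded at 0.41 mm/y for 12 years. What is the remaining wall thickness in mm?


Remaining wall = original − CR × time
t = 24.5 − 0.41*12 = 24.5 − 4.92 = 19.58 mm

19.58 mm


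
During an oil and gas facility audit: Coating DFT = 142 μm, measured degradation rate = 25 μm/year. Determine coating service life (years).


Service life = thickness / degradation rate
Life = 142 / 25 = 5.7 years

5.7 years


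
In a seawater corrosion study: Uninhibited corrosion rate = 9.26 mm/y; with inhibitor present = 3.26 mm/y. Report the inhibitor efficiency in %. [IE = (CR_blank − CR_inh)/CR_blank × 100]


Apply the inhibitor-efficiency definition: IE = (CR_blank − CR_inh)/CR_blank × 100
IE = (9.26 − 3.26) / 9.26 × 100
IE = 6.0 / 9.26 × 100 = 64.8 %

64.8 %


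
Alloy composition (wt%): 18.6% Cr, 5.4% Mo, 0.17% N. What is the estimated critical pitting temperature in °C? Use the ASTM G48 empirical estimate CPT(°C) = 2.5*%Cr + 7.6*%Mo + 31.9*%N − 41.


Apply the ASTM G48 empirical CPT estimate: CPT(°C) = 2.5*%Cr + 7.6*%Mo + 31.9*%N − 41
2.5*18.6 = 46.5; 7.6*5.4 = 41.04; 31.9*0.17 = 5.423
CPT = 46.5 + 41.04 + 5.423 − 41 = 51.963 °C
Rounded to 0.1 °C: CPT ≈ 52.0 °C

52.0 °C


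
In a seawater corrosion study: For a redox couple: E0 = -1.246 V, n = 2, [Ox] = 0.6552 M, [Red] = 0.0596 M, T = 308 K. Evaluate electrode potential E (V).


Apply the Nernst equation: E = E0 + (RT/nF)*ln([Ox]/[Red])
Step 1: RT/nF = 8.314*308/(2*96485) = 0.01327 V
Step 2: [Ox]/[Red] = 0.6552/0.0596 = 10.993289
Step 3: ln(10.993289) = 2.397285
Step 4: correction = 0.01327 * 2.397285 = 0.032 V
E = -1.246 + 0.032 = -1.214 V

-1.214 V


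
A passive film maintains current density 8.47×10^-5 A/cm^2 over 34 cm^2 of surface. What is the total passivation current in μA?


I = i_pass * A, then convert A → μA (×10^6)
I = 8.47×10^-5 * 34 * 10^6 = 2879.8 μA

2879.8 μA


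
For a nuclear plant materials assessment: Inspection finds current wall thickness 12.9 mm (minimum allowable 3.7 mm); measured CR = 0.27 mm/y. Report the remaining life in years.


Apply the remaining-life relation: RL = (t_current − t_min) / CR
RL = (12.9 − 3.7) / 0.27 = 9.2 / 0.27 = 34.1 years

34.1 years


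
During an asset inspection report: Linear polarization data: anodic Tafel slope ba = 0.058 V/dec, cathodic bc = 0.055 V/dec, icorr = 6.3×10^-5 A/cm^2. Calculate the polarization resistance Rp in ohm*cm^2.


Apply the Stern-Geary equation: Rp = ba*bc / (2.303*icorr*(ba+bc))
ba*bc = 0.058*0.055 = 0.00319
ba+bc = 0.113; 2.303*icorr*(ba+bc) = 2.303*6.3×10^-5*0.113 = 1.6395057×10^-5
Rp = 0.00319 / 1.6395057×10^-5 = 194.6 ohm*cm^2

194.6 ohm*cm^2


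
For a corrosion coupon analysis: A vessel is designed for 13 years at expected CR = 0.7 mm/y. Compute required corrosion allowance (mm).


Corrosion allowance = CR × design life
CA = 0.7 * 13 = 9.1 mm

9.1 mm


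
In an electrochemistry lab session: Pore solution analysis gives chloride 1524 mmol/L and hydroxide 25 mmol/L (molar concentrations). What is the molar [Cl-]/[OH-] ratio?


Threshold parameter = [Cl-] / [OH-] (molar basis; both in mmol/L, so units cancel)
Ratio = 1524 / 25 = 60.96

60.96


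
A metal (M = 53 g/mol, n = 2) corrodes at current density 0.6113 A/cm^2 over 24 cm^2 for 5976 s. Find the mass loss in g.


Apply Faraday's law: m = i*A*t*M / (n*F)
Total charge passed Q = i*A*t = 0.6113*24*5976 = 87675.0912 C
m = Q*M/(n*F) = 87675.0912*53/(2*96485) = 24.08 g

24.08 g


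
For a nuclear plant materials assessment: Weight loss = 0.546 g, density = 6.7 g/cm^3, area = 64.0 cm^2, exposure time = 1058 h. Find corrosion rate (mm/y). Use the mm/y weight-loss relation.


Apply the mm/y weight-loss relation: CR = 87600 * W / (D * A * T)
Numerator: 87600 * 0.546 = 47829.6
Denominator: 6.7 * 64.0 * 1058 = 453670.4
CR = 47829.6 / 453670.4 = 0.105428 mm/y

0.105428 mm/y


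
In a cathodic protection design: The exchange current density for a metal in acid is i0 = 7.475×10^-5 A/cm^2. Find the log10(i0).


i0 = 7.475×10^-5 A/cm^2
log10(i0) = -4.126

-4.126


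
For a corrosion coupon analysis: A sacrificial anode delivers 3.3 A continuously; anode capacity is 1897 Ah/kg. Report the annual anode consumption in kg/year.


Annual consumption = current * hours per year / capacity
Rate = 3.3 * 8760 / 1897 = 15.2 kg/year

15.2 kg/year


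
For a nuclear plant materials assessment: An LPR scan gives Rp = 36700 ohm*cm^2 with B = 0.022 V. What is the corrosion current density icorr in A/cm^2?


Apply the Stern-Geary relation: icorr = B / Rp
icorr = 0.022 / 36700 = 5.995×10^-7 A/cm^2

5.995×10^-7 A/cm^2


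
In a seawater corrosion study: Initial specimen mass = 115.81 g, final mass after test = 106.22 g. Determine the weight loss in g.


Weight loss = initial − final
WL = 115.81 − 106.22 = 9.59 g

9.59 g


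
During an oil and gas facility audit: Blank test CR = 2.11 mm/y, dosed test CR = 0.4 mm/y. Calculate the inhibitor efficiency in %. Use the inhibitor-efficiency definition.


Apply the inhibitor-efficiency definition: IE = (CR_blank − CR_inh)/CR_blank × 100
IE = (2.11 − 0.4) / 2.11 × 100
IE = 1.71 / 2.11 × 100 = 81.0 %

81.0 %


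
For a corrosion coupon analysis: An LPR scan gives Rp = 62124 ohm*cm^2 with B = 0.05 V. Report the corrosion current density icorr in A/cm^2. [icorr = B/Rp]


Apply the Stern-Geary relation: icorr = B / Rp
icorr = 0.05 / 62124 = 8.048×10^-7 A/cm^2

8.048×10^-7 A/cm^2


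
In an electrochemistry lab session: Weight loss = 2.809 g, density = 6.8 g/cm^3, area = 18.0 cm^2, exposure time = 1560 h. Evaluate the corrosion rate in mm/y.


Apply the mm/y weight-loss relation: CR = 87600 * W / (D * A * T)
Numerator: 87600 * 2.809 = 246068.4
Denominator: 6.8 * 18.0 * 1560 = 190944.0
CR = 246068.4 / 190944.0 = 1.28869 mm/y

1.28869 mm/y


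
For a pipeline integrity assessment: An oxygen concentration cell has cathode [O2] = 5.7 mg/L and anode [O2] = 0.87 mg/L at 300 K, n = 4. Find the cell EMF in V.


Apply the Nernst concentration-cell relation: E = (RT/nF)*ln(C_cathode/C_anode)
RT/nF = 8.314*300/(4*96485) = 0.00646266 V
ln(5.7/0.87) = 1.87973
E = 0.00646266 * 1.87973 = 0.01215 V

0.01215 V


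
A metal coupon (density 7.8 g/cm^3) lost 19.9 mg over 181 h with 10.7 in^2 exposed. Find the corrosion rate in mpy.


Apply the mpy weight-loss relation: CR = 534 * W / (D * A * T)
Numerator: 534 * 19.9 = 10626.6
Denominator: 7.8 * 10.7 * 181 = 15106.26
CR = 10626.6 / 15106.26 = 0.703 mpy

0.703 mpy


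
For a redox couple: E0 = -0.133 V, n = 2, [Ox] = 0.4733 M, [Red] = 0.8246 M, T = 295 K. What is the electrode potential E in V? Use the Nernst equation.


Apply the Nernst equation: E = E0 + (RT/nF)*ln([Ox]/[Red])
Step 1: RT/nF = 8.314*295/(2*96485) = 0.0127099 V
Step 2: [Ox]/[Red] = 0.4733/0.8246 = 0.573975
Step 3: ln(0.573975) = -0.555169
Step 4: correction = 0.0127099 * -0.555169 = -0.007 V
E = -0.133 + -0.007 = -0.14 V

-0.14 V


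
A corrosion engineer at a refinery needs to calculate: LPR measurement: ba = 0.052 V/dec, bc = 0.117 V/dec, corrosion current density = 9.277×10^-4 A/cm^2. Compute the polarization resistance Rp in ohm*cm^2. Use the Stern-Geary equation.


Apply the Stern-Geary equation: Rp = ba*bc / (2.303*icorr*(ba+bc))
ba*bc = 0.052*0.117 = 0.006084
ba+bc = 0.169; 2.303*icorr*(ba+bc) = 2.303*9.277×10^-4*0.169 = 3.6106733×10^-4
Rp = 0.006084 / 3.6106733×10^-4 = 16.85 ohm*cm^2

16.85 ohm*cm^2


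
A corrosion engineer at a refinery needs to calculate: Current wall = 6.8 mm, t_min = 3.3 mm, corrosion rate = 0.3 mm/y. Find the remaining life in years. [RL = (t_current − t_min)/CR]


Apply the remaining-life relation: RL = (t_current − t_min) / CR
RL = (6.8 − 3.3) / 0.3 = 3.5 / 0.3 = 11.7 years

11.7 years


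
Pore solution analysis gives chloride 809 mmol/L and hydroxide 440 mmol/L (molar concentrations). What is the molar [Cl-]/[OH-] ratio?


Threshold parameter = [Cl-] / [OH-] (molar basis; both in mmol/L, so units cancel)
Ratio = 809 / 440 = 1.84

1.84


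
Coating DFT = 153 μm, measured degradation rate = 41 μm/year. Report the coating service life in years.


Service life = thickness / degradation rate
Life = 153 / 41 = 3.7 years

3.7 years


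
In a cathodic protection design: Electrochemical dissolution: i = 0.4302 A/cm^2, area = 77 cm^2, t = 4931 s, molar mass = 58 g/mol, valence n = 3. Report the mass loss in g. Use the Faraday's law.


Apply Faraday's law: m = i*A*t*M / (n*F)
Total charge passed Q = i*A*t = 0.4302*77*4931 = 163341.3474 C
m = Q*M/(n*F) = 163341.3474*58/(3*96485) = 32.7298 g

32.7298 g


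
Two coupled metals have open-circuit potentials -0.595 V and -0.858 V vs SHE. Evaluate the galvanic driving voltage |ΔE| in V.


Driving voltage is the absolute potential difference.
|ΔE| = |-0.595 − (-0.858)| = 0.263 V

0.263 V


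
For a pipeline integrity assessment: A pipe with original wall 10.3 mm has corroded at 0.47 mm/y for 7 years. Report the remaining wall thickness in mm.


Remaining wall = original − CR × time
t = 10.3 − 0.47*7 = 10.3 − 3.29 = 7.01 mm

7.01 mm


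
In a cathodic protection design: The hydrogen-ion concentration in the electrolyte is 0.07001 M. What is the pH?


pH = −log10[H+]
pH = −log10(0.07001) = 1.15

1.15


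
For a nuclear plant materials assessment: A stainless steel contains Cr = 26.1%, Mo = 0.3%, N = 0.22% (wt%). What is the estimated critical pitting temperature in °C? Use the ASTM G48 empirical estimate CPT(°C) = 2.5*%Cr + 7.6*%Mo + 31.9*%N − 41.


Apply the ASTM G48 empirical CPT estimate: CPT(°C) = 2.5*%Cr + 7.6*%Mo + 31.9*%N − 41
2.5*26.1 = 65.25; 7.6*0.3 = 2.28; 31.9*0.22 = 7.018
CPT = 65.25 + 2.28 + 7.018 − 41 = 33.548 °C
Rounded to 0.1 °C: CPT ≈ 33.5 °C

33.5 °C


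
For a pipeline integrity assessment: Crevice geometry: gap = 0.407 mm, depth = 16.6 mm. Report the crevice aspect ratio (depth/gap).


Aspect ratio = depth / gap
Ratio = 16.6 / 0.407 = 40.8

40.8


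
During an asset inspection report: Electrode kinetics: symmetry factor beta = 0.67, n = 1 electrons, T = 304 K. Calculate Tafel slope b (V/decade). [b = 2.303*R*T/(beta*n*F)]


Apply the Tafel slope relation: b = 2.303*R*T/(beta*n*F)
Numerator: 2.303 * 8.314 * 304 = 5820.73
Denominator: 0.67 * 1 * 96485 = 64644.95
b = 5820.73 / 64644.95 = 0.09 V/decade

0.09 V/decade


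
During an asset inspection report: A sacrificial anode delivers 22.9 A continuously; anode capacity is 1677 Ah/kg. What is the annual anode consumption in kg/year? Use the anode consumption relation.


Annual consumption = current * hours per year / capacity
Rate = 22.9 * 8760 / 1677 = 119.6 kg/year

119.6 kg/year


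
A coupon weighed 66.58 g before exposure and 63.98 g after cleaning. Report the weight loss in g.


Weight loss = initial − final
WL = 66.58 − 63.98 = 2.6 g

2.6 g


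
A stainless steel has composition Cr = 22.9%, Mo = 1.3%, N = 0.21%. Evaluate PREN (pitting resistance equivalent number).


Apply the PREN formula: PREN = Cr + 3.3*Mo + 16*N
PREN = 22.9 + 3.3*1.3 + 16*0.21
PREN = 22.9 + 4.29 + 3.36 = 30.55

30.55


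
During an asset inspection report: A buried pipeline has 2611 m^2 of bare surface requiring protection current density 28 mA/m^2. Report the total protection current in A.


I = area * current density, then convert mA → A (÷1000)
I = 2611 * 28 / 1000 = 73.11 A

73.11 A


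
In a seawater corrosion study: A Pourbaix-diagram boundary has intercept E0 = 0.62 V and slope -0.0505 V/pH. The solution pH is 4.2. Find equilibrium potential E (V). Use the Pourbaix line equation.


Apply the Pourbaix line equation: E = E0 + slope*pH
E = 0.62 + (-0.0505)*4.2 = 0.62 + (-0.2121) = 0.4079 V
Rounded to 4 decimal places: E = 0.4079 V

0.4079 V


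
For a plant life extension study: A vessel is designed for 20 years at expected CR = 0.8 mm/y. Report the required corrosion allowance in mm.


Corrosion allowance = CR × design life
CA = 0.8 * 20 = 16.0 mm

16.0 mm


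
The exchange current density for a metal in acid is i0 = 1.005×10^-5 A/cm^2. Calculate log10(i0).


i0 = 1.005×10^-5 A/cm^2
log10(i0) = -4.998

-4.998


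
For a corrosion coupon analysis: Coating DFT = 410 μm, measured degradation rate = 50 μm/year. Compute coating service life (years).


Service life = thickness / degradation rate
Life = 410 / 50 = 8.2 years

8.2 years


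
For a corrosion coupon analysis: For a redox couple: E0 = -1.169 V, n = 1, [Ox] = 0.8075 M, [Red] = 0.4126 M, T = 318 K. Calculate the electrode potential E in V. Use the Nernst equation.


Apply the Nernst equation: E = E0 + (RT/nF)*ln([Ox]/[Red])
Step 1: RT/nF = 8.314*318/(1*96485) = 0.02740169 V
Step 2: [Ox]/[Red] = 0.8075/0.4126 = 1.957101
Step 3: ln(1.957101) = 0.671464
Step 4: correction = 0.02740169 * 0.671464 = 0.018 V
E = -1.169 + 0.018 = -1.151 V

-1.151 V


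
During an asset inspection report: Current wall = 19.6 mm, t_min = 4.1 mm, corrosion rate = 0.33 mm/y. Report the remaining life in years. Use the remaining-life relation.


Apply the remaining-life relation: RL = (t_current − t_min) / CR
RL = (19.6 − 4.1) / 0.33 = 15.5 / 0.33 = 47.0 years

47.0 years


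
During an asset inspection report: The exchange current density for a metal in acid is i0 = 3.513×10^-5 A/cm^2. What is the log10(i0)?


i0 = 3.513×10^-5 A/cm^2
log10(i0) = -4.454

-4.454


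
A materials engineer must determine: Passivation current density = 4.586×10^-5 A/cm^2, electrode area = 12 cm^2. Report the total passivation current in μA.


I = i_pass * A, then convert A → μA (×10^6)
I = 4.586×10^-5 * 12 * 10^6 = 550.32 μA

550.32 μA


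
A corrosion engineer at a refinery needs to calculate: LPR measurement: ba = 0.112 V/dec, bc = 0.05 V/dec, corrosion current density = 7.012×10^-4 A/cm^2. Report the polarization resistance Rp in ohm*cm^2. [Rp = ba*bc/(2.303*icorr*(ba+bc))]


Apply the Stern-Geary equation: Rp = ba*bc / (2.303*icorr*(ba+bc))
ba*bc = 0.112*0.05 = 0.0056
ba+bc = 0.162; 2.303*icorr*(ba+bc) = 2.303*7.012×10^-4*0.162 = 2.616079×10^-4
Rp = 0.0056 / 2.616079×10^-4 = 21.41 ohm*cm^2

21.41 ohm*cm^2


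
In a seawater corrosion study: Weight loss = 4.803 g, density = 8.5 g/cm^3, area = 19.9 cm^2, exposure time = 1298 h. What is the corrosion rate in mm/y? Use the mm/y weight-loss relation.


Apply the mm/y weight-loss relation: CR = 87600 * W / (D * A * T)
Numerator: 87600 * 4.803 = 420742.8
Denominator: 8.5 * 19.9 * 1298 = 219556.7
CR = 420742.8 / 219556.7 = 1.916329 mm/y

1.916329 mm/y


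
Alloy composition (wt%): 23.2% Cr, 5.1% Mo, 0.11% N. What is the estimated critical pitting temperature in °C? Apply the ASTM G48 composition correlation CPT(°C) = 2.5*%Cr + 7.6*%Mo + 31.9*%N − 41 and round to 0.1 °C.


Apply the ASTM G48 empirical CPT estimate: CPT(°C) = 2.5*%Cr + 7.6*%Mo + 31.9*%N − 41
2.5*23.2 = 58; 7.6*5.1 = 38.76; 31.9*0.11 = 3.509
CPT = 58 + 38.76 + 3.509 − 41 = 59.269 °C
Rounded to 0.1 °C: CPT ≈ 59.3 °C

59.3 °C


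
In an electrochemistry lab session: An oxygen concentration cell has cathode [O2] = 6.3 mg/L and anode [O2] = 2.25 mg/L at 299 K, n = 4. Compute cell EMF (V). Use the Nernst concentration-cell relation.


Apply the Nernst concentration-cell relation: E = (RT/nF)*ln(C_cathode/C_anode)
RT/nF = 8.314*299/(4*96485) = 0.00644112 V
ln(6.3/2.25) = 1.02962
E = 0.00644112 * 1.02962 = 0.00663 V

0.00663 V


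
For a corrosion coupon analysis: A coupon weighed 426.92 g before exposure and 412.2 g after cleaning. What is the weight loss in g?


Weight loss = initial − final
WL = 426.92 − 412.2 = 14.72 g

14.72 g


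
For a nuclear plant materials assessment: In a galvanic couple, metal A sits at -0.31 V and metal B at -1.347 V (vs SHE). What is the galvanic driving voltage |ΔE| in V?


Driving voltage is the absolute potential difference.
|ΔE| = |-0.31 − (-1.347)| = 1.037 V

1.037 V


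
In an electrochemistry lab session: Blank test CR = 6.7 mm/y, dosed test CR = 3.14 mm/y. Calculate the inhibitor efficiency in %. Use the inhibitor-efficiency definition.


Apply the inhibitor-efficiency definition: IE = (CR_blank − CR_inh)/CR_blank × 100
IE = (6.7 − 3.14) / 6.7 × 100
IE = 3.56 / 6.7 × 100 = 53.1 %

53.1 %


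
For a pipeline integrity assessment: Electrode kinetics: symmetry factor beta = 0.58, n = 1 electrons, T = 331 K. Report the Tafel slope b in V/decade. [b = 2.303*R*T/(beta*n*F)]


Apply the Tafel slope relation: b = 2.303*R*T/(beta*n*F)
Numerator: 2.303 * 8.314 * 331 = 6337.7
Denominator: 0.58 * 1 * 96485 = 55961.3
b = 6337.7 / 55961.3 = 0.113 V/decade

0.113 V/decade


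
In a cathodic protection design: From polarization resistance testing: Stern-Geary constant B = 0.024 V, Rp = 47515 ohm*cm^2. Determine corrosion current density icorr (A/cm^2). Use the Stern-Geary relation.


Apply the Stern-Geary relation: icorr = B / Rp
icorr = 0.024 / 47515 = 5.051×10^-7 A/cm^2

5.051×10^-7 A/cm^2


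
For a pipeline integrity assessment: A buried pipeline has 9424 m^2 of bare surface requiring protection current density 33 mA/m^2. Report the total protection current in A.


I = area * current density, then convert mA → A (÷1000)
I = 9424 * 33 / 1000 = 310.99 A

310.99 A


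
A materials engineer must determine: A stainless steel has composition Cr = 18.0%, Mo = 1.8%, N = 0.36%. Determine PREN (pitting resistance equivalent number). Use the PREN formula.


Apply the PREN formula: PREN = Cr + 3.3*Mo + 16*N
PREN = 18.0 + 3.3*1.8 + 16*0.36
PREN = 18.0 + 5.94 + 5.76 = 29.7

29.7


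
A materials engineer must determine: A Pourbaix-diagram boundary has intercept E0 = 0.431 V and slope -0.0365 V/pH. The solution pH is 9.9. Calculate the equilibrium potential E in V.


Apply the Pourbaix line equation: E = E0 + slope*pH
E = 0.431 + (-0.0365)*9.9 = 0.431 + (-0.36135) = 0.06965 V
Rounded to 3 decimal places: E = 0.070 V

0.070 V


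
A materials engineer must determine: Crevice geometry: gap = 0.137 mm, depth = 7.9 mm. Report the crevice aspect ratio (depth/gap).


Aspect ratio = depth / gap
Ratio = 7.9 / 0.137 = 57.7

57.7


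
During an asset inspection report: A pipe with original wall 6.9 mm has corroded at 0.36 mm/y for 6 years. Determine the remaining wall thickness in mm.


Remaining wall = original − CR × time
t = 6.9 − 0.36*6 = 6.9 − 2.16 = 4.74 mm

4.74 mm


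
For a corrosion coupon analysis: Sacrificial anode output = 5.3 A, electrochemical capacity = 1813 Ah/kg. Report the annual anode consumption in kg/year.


Annual consumption = current * hours per year / capacity
Rate = 5.3 * 8760 / 1813 = 25.6 kg/year

25.6 kg/year


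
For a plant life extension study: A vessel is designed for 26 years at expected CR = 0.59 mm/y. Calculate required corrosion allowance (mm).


Corrosion allowance = CR × design life
CA = 0.59 * 26 = 15.34 mm

15.34 mm


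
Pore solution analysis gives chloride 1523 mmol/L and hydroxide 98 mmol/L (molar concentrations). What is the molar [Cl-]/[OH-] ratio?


Threshold parameter = [Cl-] / [OH-] (molar basis; both in mmol/L, so units cancel)
Ratio = 1523 / 98 = 15.54

15.54


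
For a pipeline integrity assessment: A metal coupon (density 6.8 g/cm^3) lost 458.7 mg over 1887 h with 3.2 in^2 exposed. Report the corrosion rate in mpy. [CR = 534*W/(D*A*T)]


Apply the mpy weight-loss relation: CR = 534 * W / (D * A * T)
Numerator: 534 * 458.7 = 244945.8
Denominator: 6.8 * 3.2 * 1887 = 41061.12
CR = 244945.8 / 41061.12 = 5.965 mpy

5.965 mpy


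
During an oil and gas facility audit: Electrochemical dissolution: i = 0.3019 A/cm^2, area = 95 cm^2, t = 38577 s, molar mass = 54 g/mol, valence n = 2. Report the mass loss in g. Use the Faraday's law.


Apply Faraday's law: m = i*A*t*M / (n*F)
Total charge passed Q = i*A*t = 0.3019*95*38577 = 1106407.6485 C
m = Q*M/(n*F) = 1106407.6485*54/(2*96485) = 309.613 g

309.613 g


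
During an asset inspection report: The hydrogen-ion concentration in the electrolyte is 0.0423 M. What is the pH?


pH = −log10[H+]
pH = −log10(0.0423) = 1.37

1.37


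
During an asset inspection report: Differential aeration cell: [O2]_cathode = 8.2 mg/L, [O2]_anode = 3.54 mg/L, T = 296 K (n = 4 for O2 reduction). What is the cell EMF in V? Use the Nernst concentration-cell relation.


Apply the Nernst concentration-cell relation: E = (RT/nF)*ln(C_cathode/C_anode)
RT/nF = 8.314*296/(4*96485) = 0.00637649 V
ln(8.2/3.54) = 0.84001
E = 0.00637649 * 0.84001 = 0.00536 V

0.00536 V


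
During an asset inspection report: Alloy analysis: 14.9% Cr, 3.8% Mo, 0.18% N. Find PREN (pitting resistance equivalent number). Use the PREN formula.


Apply the PREN formula: PREN = Cr + 3.3*Mo + 16*N
PREN = 14.9 + 3.3*3.8 + 16*0.18
PREN = 14.9 + 12.54 + 2.88 = 30.32

30.32


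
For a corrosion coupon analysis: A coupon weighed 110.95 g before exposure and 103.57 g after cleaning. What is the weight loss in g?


Weight loss = initial − final
WL = 110.95 − 103.57 = 7.38 g

7.38 g


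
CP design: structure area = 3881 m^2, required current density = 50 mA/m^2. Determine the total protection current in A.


I = area * current density, then convert mA → A (÷1000)
I = 3881 * 50 / 1000 = 194.05 A

194.05 A


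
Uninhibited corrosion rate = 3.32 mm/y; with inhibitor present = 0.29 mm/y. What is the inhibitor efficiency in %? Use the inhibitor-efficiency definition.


Apply the inhibitor-efficiency definition: IE = (CR_blank − CR_inh)/CR_blank × 100
IE = (3.32 − 0.29) / 3.32 × 100
IE = 3.03 / 3.32 × 100 = 91.3 %

91.3 %


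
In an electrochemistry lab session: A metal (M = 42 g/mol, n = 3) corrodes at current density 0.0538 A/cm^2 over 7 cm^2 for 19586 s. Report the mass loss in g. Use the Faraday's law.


Apply Faraday's law: m = i*A*t*M / (n*F)
Total charge passed Q = i*A*t = 0.0538*7*19586 = 7376.0876 C
m = Q*M/(n*F) = 7376.0876*42/(3*96485) = 1.07 g

1.07 g


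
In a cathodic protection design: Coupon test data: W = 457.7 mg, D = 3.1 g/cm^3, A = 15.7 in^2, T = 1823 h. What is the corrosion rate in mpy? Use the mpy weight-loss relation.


Apply the mpy weight-loss relation: CR = 534 * W / (D * A * T)
Numerator: 534 * 457.7 = 244411.8
Denominator: 3.1 * 15.7 * 1823 = 88725.41
CR = 244411.8 / 88725.41 = 2.7547 mpy

2.7547 mpy


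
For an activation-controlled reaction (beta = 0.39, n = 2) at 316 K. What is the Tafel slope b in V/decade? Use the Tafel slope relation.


Apply the Tafel slope relation: b = 2.303*R*T/(beta*n*F)
Numerator: 2.303 * 8.314 * 316 = 6050.5
Denominator: 0.39 * 2 * 96485 = 75258.3
b = 6050.5 / 75258.3 = 0.0804 V/decade

0.0804 V/decade


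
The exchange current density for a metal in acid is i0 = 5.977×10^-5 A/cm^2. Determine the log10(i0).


i0 = 5.977×10^-5 A/cm^2
log10(i0) = -4.224

-4.224


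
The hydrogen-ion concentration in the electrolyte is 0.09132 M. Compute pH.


pH = −log10[H+]
pH = −log10(0.09132) = 1.04

1.04


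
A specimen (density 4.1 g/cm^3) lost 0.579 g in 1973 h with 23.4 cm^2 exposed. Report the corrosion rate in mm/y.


Apply the mm/y weight-loss relation: CR = 87600 * W / (D * A * T)
Numerator: 87600 * 0.579 = 50720.4
Denominator: 4.1 * 23.4 * 1973 = 189289.62
CR = 50720.4 / 189289.62 = 0.267951 mm/y

0.267951 mm/y


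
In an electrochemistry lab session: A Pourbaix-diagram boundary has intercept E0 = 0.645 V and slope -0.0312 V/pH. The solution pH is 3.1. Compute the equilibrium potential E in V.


Apply the Pourbaix line equation: E = E0 + slope*pH
E = 0.645 + (-0.0312)*3.1 = 0.645 + (-0.09672) = 0.54828 V
Rounded to 3 decimal places: E = 0.548 V

0.548 V


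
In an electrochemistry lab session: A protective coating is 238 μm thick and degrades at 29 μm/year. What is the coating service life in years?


Service life = thickness / degradation rate
Life = 238 / 29 = 8.2 years

8.2 years


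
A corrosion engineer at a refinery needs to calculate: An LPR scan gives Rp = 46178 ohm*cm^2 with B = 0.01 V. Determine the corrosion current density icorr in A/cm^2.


Apply the Stern-Geary relation: icorr = B / Rp
icorr = 0.01 / 46178 = 2.166×10^-7 A/cm^2

2.166×10^-7 A/cm^2


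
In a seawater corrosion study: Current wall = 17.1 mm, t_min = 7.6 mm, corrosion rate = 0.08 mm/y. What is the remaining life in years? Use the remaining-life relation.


Apply the remaining-life relation: RL = (t_current − t_min) / CR
RL = (17.1 − 7.6) / 0.08 = 9.5 / 0.08 = 118.8 years

118.8 years


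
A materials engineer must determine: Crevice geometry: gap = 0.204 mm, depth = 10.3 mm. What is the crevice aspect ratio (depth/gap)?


Aspect ratio = depth / gap
Ratio = 10.3 / 0.204 = 50.5

50.5


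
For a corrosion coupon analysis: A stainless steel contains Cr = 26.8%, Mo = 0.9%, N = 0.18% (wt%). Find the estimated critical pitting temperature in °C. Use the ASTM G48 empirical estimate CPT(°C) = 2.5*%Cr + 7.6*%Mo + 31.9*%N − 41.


Apply the ASTM G48 empirical CPT estimate: CPT(°C) = 2.5*%Cr + 7.6*%Mo + 31.9*%N − 41
2.5*26.8 = 67; 7.6*0.9 = 6.84; 31.9*0.18 = 5.742
CPT = 67 + 6.84 + 5.742 − 41 = 38.582 °C
Rounded to 0.1 °C: CPT ≈ 38.6 °C

38.6 °C


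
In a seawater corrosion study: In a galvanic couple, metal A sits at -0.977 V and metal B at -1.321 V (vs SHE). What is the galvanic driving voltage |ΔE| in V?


Driving voltage is the absolute potential difference.
|ΔE| = |-0.977 − (-1.321)| = 0.344 V

0.344 V


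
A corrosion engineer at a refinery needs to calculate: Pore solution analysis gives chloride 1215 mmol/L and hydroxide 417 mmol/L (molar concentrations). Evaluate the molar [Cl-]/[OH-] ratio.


Threshold parameter = [Cl-] / [OH-] (molar basis; both in mmol/L, so units cancel)
Ratio = 1215 / 417 = 2.91

2.91


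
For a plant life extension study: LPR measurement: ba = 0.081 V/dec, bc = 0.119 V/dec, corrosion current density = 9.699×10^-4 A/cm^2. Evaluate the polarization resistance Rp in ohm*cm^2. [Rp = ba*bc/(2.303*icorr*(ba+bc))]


Apply the Stern-Geary equation: Rp = ba*bc / (2.303*icorr*(ba+bc))
ba*bc = 0.081*0.119 = 0.009639
ba+bc = 0.2; 2.303*icorr*(ba+bc) = 2.303*9.699×10^-4*0.2 = 4.4673594×10^-4
Rp = 0.009639 / 4.4673594×10^-4 = 21.6 ohm*cm^2

21.6 ohm*cm^2


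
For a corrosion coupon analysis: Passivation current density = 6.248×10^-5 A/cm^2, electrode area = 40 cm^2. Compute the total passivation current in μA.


I = i_pass * A, then convert A → μA (×10^6)
I = 6.248×10^-5 * 40 * 10^6 = 2499.2 μA

2499.2 μA


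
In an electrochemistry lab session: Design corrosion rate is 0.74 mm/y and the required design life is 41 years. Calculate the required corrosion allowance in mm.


Corrosion allowance = CR × design life
CA = 0.74 * 41 = 30.34 mm

30.34 mm


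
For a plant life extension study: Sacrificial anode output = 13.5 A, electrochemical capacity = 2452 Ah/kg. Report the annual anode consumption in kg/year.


Annual consumption = current * hours per year / capacity
Rate = 13.5 * 8760 / 2452 = 48.2 kg/year

48.2 kg/year


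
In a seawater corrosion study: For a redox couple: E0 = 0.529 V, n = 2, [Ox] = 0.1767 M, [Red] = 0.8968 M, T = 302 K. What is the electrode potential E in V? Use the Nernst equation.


Apply the Nernst equation: E = E0 + (RT/nF)*ln([Ox]/[Red])
Step 1: RT/nF = 8.314*302/(2*96485) = 0.01301149 V
Step 2: [Ox]/[Red] = 0.1767/0.8968 = 0.197034
Step 3: ln(0.197034) = -1.624379
Step 4: correction = 0.01301149 * -1.624379 = -0.0211 V
E = 0.529 + -0.0211 = 0.5079 V

0.5079 V


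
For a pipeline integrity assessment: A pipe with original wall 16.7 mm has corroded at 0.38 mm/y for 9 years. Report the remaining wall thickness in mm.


Remaining wall = original − CR × time
t = 16.7 − 0.38*9 = 16.7 − 3.42 = 13.28 mm

13.28 mm


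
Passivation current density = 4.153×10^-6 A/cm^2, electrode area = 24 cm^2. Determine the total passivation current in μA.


I = i_pass * A, then convert A → μA (×10^6)
I = 4.153×10^-6 * 24 * 10^6 = 99.67 μA

99.67 μA


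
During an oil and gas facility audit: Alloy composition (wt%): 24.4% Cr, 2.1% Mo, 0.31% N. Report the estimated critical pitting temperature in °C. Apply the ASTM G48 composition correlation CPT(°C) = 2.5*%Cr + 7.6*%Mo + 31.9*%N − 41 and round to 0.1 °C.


Apply the ASTM G48 empirical CPT estimate: CPT(°C) = 2.5*%Cr + 7.6*%Mo + 31.9*%N − 41
2.5*24.4 = 61; 7.6*2.1 = 15.96; 31.9*0.31 = 9.889
CPT = 61 + 15.96 + 9.889 − 41 = 45.849 °C
Rounded to 0.1 °C: CPT ≈ 45.8 °C

45.8 °C


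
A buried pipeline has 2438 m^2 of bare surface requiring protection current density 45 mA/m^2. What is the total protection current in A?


I = area * current density, then convert mA → A (÷1000)
I = 2438 * 45 / 1000 = 109.71 A

109.71 A


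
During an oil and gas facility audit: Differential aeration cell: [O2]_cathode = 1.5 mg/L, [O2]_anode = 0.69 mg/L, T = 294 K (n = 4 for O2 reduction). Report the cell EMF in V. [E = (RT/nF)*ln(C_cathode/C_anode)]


Apply the Nernst concentration-cell relation: E = (RT/nF)*ln(C_cathode/C_anode)
RT/nF = 8.314*294/(4*96485) = 0.00633341 V
ln(1.5/0.69) = 0.77653
E = 0.00633341 * 0.77653 = 0.00492 V

0.00492 V


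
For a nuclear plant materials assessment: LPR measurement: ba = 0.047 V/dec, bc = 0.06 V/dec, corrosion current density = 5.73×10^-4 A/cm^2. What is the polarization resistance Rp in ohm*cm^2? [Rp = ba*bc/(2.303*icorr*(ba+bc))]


Apply the Stern-Geary equation: Rp = ba*bc / (2.303*icorr*(ba+bc))
ba*bc = 0.047*0.06 = 0.00282
ba+bc = 0.107; 2.303*icorr*(ba+bc) = 2.303*5.73×10^-4*0.107 = 1.4119923×10^-4
Rp = 0.00282 / 1.4119923×10^-4 = 20.0 ohm*cm^2

20.0 ohm*cm^2


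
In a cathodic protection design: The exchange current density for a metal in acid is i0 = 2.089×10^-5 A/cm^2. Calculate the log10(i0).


i0 = 2.089×10^-5 A/cm^2
log10(i0) = -4.68

-4.68


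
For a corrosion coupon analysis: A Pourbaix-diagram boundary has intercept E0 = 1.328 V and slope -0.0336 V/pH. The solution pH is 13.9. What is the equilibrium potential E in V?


Apply the Pourbaix line equation: E = E0 + slope*pH
E = 1.328 + (-0.0336)*13.9 = 1.328 + (-0.46704) = 0.86096 V
Rounded to 3 decimal places: E = 0.861 V

0.861 V


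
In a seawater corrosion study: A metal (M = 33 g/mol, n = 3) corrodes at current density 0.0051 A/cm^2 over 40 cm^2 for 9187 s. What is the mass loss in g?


Apply Faraday's law: m = i*A*t*M / (n*F)
Total charge passed Q = i*A*t = 0.0051*40*9187 = 1874.148 C
m = Q*M/(n*F) = 1874.148*33/(3*96485) = 0.214 g

0.214 g


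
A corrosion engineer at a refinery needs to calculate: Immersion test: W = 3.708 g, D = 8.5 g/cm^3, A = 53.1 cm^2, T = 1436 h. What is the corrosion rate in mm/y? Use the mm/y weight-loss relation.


Apply the mm/y weight-loss relation: CR = 87600 * W / (D * A * T)
Numerator: 87600 * 3.708 = 324820.8
Denominator: 8.5 * 53.1 * 1436 = 648138.6
CR = 324820.8 / 648138.6 = 0.501159 mm/y

0.501159 mm/y


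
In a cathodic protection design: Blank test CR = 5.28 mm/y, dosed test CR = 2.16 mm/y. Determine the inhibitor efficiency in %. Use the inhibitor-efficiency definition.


Apply the inhibitor-efficiency definition: IE = (CR_blank − CR_inh)/CR_blank × 100
IE = (5.28 − 2.16) / 5.28 × 100
IE = 3.12 / 5.28 × 100 = 59.1 %

59.1 %


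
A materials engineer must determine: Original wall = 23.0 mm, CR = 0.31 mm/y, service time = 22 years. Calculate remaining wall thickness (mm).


Remaining wall = original − CR × time
t = 23.0 − 0.31*22 = 23.0 − 6.82 = 16.18 mm

16.18 mm


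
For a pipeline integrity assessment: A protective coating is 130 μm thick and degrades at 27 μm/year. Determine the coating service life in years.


Service life = thickness / degradation rate
Life = 130 / 27 = 4.8 years

4.8 years


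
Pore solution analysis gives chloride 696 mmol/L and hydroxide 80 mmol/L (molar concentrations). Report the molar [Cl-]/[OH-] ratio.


Threshold parameter = [Cl-] / [OH-] (molar basis; both in mmol/L, so units cancel)
Ratio = 696 / 80 = 8.7

8.7


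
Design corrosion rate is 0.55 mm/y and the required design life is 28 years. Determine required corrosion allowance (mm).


Corrosion allowance = CR × design life
CA = 0.55 * 28 = 15.4 mm

15.4 mm


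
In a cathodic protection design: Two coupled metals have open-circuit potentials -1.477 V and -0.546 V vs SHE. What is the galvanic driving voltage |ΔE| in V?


Driving voltage is the absolute potential difference.
|ΔE| = |-1.477 − (-0.546)| = 0.931 V

0.931 V


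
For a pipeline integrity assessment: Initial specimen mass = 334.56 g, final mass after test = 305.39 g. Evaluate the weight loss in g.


Weight loss = initial − final
WL = 334.56 − 305.39 = 29.17 g

29.17 g


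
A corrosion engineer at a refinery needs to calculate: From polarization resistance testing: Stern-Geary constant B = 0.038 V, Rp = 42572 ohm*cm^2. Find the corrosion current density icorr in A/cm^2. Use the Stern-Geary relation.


Apply the Stern-Geary relation: icorr = B / Rp
icorr = 0.038 / 42572 = 8.926×10^-7 A/cm^2

8.926×10^-7 A/cm^2


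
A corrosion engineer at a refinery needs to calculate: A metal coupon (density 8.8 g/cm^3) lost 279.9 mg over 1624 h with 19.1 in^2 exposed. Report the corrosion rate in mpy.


Apply the mpy weight-loss relation: CR = 534 * W / (D * A * T)
Numerator: 534 * 279.9 = 149466.6
Denominator: 8.8 * 19.1 * 1624 = 272961.92
CR = 149466.6 / 272961.92 = 0.5476 mpy

0.5476 mpy


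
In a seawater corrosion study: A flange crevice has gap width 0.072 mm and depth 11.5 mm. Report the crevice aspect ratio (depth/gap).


Aspect ratio = depth / gap
Ratio = 11.5 / 0.072 = 159.7

159.7


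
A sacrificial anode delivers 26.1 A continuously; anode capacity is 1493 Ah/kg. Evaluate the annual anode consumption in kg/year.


Annual consumption = current * hours per year / capacity
Rate = 26.1 * 8760 / 1493 = 153.1 kg/year

153.1 kg/year


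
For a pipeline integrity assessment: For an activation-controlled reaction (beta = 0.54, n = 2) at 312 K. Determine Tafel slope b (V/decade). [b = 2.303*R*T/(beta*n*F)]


Apply the Tafel slope relation: b = 2.303*R*T/(beta*n*F)
Numerator: 2.303 * 8.314 * 312 = 5973.91
Denominator: 0.54 * 2 * 96485 = 104203.8
b = 5973.91 / 104203.8 = 0.0573 V/decade

0.0573 V/decade


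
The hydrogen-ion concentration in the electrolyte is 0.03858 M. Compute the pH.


pH = −log10[H+]
pH = −log10(0.03858) = 1.41

1.41


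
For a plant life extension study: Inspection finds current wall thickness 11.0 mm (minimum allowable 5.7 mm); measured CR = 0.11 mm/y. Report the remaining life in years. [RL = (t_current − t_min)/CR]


Apply the remaining-life relation: RL = (t_current − t_min) / CR
RL = (11.0 − 5.7) / 0.11 = 5.3 / 0.11 = 48.2 years

48.2 years


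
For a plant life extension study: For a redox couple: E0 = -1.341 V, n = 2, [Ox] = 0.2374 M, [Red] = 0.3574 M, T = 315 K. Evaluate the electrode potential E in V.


Apply the Nernst equation: E = E0 + (RT/nF)*ln([Ox]/[Red])
Step 1: RT/nF = 8.314*315/(2*96485) = 0.01357159 V
Step 2: [Ox]/[Red] = 0.2374/0.3574 = 0.664242
Step 3: ln(0.664242) = -0.409109
Step 4: correction = 0.01357159 * -0.409109 = -0.0056 V
E = -1.341 + -0.0056 = -1.3466 V

-1.3466 V


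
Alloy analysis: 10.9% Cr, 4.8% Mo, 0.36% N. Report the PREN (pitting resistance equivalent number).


Apply the PREN formula: PREN = Cr + 3.3*Mo + 16*N
PREN = 10.9 + 3.3*4.8 + 16*0.36
PREN = 10.9 + 15.84 + 5.76 = 32.5

32.5


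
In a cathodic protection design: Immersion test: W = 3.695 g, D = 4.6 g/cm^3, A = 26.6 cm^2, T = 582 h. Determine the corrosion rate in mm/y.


Apply the mm/y weight-loss relation: CR = 87600 * W / (D * A * T)
Numerator: 87600 * 3.695 = 323682.0
Denominator: 4.6 * 26.6 * 582 = 71213.52
CR = 323682.0 / 71213.52 = 4.54523 mm/y

4.54523 mm/y


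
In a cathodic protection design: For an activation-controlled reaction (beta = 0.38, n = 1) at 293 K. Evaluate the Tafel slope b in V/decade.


Apply the Tafel slope relation: b = 2.303*R*T/(beta*n*F)
Numerator: 2.303 * 8.314 * 293 = 5610.11
Denominator: 0.38 * 1 * 96485 = 36664.3
b = 5610.11 / 36664.3 = 0.153 V/decade

0.153 V/decade


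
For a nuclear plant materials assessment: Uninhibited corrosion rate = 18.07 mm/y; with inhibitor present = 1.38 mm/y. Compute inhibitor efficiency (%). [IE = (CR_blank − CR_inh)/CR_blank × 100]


Apply the inhibitor-efficiency definition: IE = (CR_blank − CR_inh)/CR_blank × 100
IE = (18.07 − 1.38) / 18.07 × 100
IE = 16.69 / 18.07 × 100 = 92.4 %

92.4 %


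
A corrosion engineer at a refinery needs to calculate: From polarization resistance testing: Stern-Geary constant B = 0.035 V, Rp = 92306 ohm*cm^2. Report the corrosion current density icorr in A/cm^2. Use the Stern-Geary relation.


Apply the Stern-Geary relation: icorr = B / Rp
icorr = 0.035 / 92306 = 3.792×10^-7 A/cm^2

3.792×10^-7 A/cm^2


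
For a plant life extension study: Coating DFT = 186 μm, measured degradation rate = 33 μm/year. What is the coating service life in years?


Service life = thickness / degradation rate
Life = 186 / 33 = 5.6 years

5.6 years


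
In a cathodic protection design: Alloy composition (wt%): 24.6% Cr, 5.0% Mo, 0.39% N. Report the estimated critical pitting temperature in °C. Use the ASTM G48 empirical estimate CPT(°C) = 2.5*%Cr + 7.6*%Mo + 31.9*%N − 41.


Apply the ASTM G48 empirical CPT estimate: CPT(°C) = 2.5*%Cr + 7.6*%Mo + 31.9*%N − 41
2.5*24.6 = 61.5; 7.6*5.0 = 38; 31.9*0.39 = 12.441
CPT = 61.5 + 38 + 12.441 − 41 = 70.941 °C
Rounded to 0.1 °C: CPT ≈ 70.9 °C

70.9 °C


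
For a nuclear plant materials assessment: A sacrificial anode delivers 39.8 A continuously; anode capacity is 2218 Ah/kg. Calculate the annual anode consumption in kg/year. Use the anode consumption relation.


Annual consumption = current * hours per year / capacity
Rate = 39.8 * 8760 / 2218 = 157.2 kg/year

157.2 kg/year
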